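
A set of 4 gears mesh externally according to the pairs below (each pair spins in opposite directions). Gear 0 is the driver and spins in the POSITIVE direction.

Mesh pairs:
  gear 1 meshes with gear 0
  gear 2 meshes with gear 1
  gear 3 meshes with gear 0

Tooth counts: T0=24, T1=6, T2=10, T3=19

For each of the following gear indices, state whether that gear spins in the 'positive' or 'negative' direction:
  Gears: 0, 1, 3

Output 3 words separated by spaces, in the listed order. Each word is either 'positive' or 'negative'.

Gear 0 (driver): positive (depth 0)
  gear 1: meshes with gear 0 -> depth 1 -> negative (opposite of gear 0)
  gear 2: meshes with gear 1 -> depth 2 -> positive (opposite of gear 1)
  gear 3: meshes with gear 0 -> depth 1 -> negative (opposite of gear 0)
Queried indices 0, 1, 3 -> positive, negative, negative

Answer: positive negative negative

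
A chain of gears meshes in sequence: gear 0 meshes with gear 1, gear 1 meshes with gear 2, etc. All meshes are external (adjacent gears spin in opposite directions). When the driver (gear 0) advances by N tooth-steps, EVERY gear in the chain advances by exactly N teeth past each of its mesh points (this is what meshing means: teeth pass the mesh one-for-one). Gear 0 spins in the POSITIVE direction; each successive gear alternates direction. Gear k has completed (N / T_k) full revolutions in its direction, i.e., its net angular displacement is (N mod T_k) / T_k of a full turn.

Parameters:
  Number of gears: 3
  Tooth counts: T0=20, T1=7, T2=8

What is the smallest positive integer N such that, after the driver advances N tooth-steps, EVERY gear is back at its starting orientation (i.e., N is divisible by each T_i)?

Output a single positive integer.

Answer: 280

Derivation:
Gear k returns to start when N is a multiple of T_k.
All gears at start simultaneously when N is a common multiple of [20, 7, 8]; the smallest such N is lcm(20, 7, 8).
Start: lcm = T0 = 20
Fold in T1=7: gcd(20, 7) = 1; lcm(20, 7) = 20 * 7 / 1 = 140 / 1 = 140
Fold in T2=8: gcd(140, 8) = 4; lcm(140, 8) = 140 * 8 / 4 = 1120 / 4 = 280
Full cycle length = 280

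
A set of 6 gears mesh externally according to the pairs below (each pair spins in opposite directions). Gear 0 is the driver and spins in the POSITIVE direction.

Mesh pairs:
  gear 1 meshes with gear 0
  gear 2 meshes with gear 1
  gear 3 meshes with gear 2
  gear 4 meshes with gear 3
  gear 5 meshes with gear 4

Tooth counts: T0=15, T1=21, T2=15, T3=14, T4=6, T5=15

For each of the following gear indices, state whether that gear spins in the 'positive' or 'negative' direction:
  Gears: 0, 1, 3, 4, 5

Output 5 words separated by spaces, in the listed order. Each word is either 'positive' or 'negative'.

Answer: positive negative negative positive negative

Derivation:
Gear 0 (driver): positive (depth 0)
  gear 1: meshes with gear 0 -> depth 1 -> negative (opposite of gear 0)
  gear 2: meshes with gear 1 -> depth 2 -> positive (opposite of gear 1)
  gear 3: meshes with gear 2 -> depth 3 -> negative (opposite of gear 2)
  gear 4: meshes with gear 3 -> depth 4 -> positive (opposite of gear 3)
  gear 5: meshes with gear 4 -> depth 5 -> negative (opposite of gear 4)
Queried indices 0, 1, 3, 4, 5 -> positive, negative, negative, positive, negative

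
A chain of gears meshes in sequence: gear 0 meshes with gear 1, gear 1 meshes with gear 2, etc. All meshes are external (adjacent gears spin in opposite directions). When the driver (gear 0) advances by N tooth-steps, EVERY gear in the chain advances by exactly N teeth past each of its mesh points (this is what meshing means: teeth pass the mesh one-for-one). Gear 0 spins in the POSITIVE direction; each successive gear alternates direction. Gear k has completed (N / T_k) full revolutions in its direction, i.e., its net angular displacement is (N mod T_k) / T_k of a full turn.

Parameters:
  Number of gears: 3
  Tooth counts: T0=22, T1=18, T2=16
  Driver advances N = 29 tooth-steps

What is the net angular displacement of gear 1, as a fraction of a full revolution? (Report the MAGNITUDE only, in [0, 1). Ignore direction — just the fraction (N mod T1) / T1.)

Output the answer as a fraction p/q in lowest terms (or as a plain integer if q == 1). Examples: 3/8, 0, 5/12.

Answer: 11/18

Derivation:
Chain of 3 gears, tooth counts: [22, 18, 16]
  gear 0: T0=22, direction=positive, advance = 29 mod 22 = 7 teeth = 7/22 turn
  gear 1: T1=18, direction=negative, advance = 29 mod 18 = 11 teeth = 11/18 turn
  gear 2: T2=16, direction=positive, advance = 29 mod 16 = 13 teeth = 13/16 turn
Gear 1: 29 mod 18 = 11
Fraction = 11 / 18 = 11/18 (gcd(11,18)=1) = 11/18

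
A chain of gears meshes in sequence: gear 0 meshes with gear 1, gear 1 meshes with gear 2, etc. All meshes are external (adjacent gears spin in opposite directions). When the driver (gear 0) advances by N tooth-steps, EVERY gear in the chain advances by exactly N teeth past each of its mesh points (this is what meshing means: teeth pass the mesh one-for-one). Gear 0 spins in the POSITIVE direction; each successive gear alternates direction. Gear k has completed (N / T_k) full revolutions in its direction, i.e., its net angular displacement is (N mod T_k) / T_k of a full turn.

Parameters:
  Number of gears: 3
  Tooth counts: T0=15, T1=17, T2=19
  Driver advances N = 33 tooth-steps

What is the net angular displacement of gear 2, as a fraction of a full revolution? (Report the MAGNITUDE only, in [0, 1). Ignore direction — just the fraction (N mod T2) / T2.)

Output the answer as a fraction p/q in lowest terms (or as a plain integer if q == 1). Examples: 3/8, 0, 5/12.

Answer: 14/19

Derivation:
Chain of 3 gears, tooth counts: [15, 17, 19]
  gear 0: T0=15, direction=positive, advance = 33 mod 15 = 3 teeth = 3/15 turn
  gear 1: T1=17, direction=negative, advance = 33 mod 17 = 16 teeth = 16/17 turn
  gear 2: T2=19, direction=positive, advance = 33 mod 19 = 14 teeth = 14/19 turn
Gear 2: 33 mod 19 = 14
Fraction = 14 / 19 = 14/19 (gcd(14,19)=1) = 14/19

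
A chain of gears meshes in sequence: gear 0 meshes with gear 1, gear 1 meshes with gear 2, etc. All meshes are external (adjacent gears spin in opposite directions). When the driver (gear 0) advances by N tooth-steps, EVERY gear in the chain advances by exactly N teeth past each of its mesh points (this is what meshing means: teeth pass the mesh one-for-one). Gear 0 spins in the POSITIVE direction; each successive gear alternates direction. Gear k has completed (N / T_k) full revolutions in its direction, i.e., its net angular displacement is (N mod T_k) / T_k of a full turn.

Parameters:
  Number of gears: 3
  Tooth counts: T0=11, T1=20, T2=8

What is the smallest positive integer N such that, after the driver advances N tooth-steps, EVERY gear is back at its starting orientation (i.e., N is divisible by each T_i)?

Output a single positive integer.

Gear k returns to start when N is a multiple of T_k.
All gears at start simultaneously when N is a common multiple of [11, 20, 8]; the smallest such N is lcm(11, 20, 8).
Start: lcm = T0 = 11
Fold in T1=20: gcd(11, 20) = 1; lcm(11, 20) = 11 * 20 / 1 = 220 / 1 = 220
Fold in T2=8: gcd(220, 8) = 4; lcm(220, 8) = 220 * 8 / 4 = 1760 / 4 = 440
Full cycle length = 440

Answer: 440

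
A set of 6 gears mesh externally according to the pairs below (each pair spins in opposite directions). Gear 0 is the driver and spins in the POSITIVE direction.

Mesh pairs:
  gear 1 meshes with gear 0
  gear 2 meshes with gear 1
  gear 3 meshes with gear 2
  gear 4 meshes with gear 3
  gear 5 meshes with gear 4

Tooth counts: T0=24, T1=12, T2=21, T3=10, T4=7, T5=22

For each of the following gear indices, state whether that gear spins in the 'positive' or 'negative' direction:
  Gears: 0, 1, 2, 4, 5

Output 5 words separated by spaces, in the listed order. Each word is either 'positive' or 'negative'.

Gear 0 (driver): positive (depth 0)
  gear 1: meshes with gear 0 -> depth 1 -> negative (opposite of gear 0)
  gear 2: meshes with gear 1 -> depth 2 -> positive (opposite of gear 1)
  gear 3: meshes with gear 2 -> depth 3 -> negative (opposite of gear 2)
  gear 4: meshes with gear 3 -> depth 4 -> positive (opposite of gear 3)
  gear 5: meshes with gear 4 -> depth 5 -> negative (opposite of gear 4)
Queried indices 0, 1, 2, 4, 5 -> positive, negative, positive, positive, negative

Answer: positive negative positive positive negative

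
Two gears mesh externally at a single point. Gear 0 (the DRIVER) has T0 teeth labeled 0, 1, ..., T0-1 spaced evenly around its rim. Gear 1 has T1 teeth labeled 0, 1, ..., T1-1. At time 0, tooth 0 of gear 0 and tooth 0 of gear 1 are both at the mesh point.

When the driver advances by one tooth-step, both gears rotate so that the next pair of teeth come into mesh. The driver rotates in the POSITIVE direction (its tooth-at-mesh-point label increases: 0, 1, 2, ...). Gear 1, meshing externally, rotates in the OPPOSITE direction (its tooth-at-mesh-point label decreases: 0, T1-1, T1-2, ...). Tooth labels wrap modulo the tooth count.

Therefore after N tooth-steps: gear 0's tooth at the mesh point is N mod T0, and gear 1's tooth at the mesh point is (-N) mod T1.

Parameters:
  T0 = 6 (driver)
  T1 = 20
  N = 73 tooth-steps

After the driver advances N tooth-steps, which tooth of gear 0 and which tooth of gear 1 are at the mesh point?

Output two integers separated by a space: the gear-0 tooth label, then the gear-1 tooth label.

Gear 0 (driver, T0=6): tooth at mesh = N mod T0
  73 = 12 * 6 + 1, so 73 mod 6 = 1
  gear 0 tooth = 1
Gear 1 (driven, T1=20): tooth at mesh = (-N) mod T1
  73 = 3 * 20 + 13, so 73 mod 20 = 13
  (-73) mod 20 = (-13) mod 20 = 20 - 13 = 7
Mesh after 73 steps: gear-0 tooth 1 meets gear-1 tooth 7

Answer: 1 7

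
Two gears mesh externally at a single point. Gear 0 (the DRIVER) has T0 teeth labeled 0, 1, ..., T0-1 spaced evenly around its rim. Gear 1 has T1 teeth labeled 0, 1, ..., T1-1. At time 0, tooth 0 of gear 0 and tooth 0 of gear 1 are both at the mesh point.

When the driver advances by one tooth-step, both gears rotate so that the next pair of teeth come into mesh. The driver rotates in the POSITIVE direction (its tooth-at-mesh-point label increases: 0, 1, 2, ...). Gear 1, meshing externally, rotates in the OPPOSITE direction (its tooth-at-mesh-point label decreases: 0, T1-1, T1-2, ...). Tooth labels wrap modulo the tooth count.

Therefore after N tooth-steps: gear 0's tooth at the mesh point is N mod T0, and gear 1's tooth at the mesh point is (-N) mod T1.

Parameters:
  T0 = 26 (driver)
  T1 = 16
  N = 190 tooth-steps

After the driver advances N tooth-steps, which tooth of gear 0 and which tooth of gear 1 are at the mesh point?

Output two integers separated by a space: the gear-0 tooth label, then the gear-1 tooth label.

Answer: 8 2

Derivation:
Gear 0 (driver, T0=26): tooth at mesh = N mod T0
  190 = 7 * 26 + 8, so 190 mod 26 = 8
  gear 0 tooth = 8
Gear 1 (driven, T1=16): tooth at mesh = (-N) mod T1
  190 = 11 * 16 + 14, so 190 mod 16 = 14
  (-190) mod 16 = (-14) mod 16 = 16 - 14 = 2
Mesh after 190 steps: gear-0 tooth 8 meets gear-1 tooth 2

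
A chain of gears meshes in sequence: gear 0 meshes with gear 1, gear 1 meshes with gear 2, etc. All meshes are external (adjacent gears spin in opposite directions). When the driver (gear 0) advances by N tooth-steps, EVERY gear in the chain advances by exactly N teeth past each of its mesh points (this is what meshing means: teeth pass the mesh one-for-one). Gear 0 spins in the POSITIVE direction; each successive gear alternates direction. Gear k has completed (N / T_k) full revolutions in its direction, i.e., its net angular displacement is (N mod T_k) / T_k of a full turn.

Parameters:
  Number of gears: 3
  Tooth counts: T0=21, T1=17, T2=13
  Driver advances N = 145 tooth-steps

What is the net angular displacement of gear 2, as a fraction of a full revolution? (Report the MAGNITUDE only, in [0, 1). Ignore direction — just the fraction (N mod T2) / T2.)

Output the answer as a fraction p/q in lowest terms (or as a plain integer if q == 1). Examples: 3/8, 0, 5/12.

Answer: 2/13

Derivation:
Chain of 3 gears, tooth counts: [21, 17, 13]
  gear 0: T0=21, direction=positive, advance = 145 mod 21 = 19 teeth = 19/21 turn
  gear 1: T1=17, direction=negative, advance = 145 mod 17 = 9 teeth = 9/17 turn
  gear 2: T2=13, direction=positive, advance = 145 mod 13 = 2 teeth = 2/13 turn
Gear 2: 145 mod 13 = 2
Fraction = 2 / 13 = 2/13 (gcd(2,13)=1) = 2/13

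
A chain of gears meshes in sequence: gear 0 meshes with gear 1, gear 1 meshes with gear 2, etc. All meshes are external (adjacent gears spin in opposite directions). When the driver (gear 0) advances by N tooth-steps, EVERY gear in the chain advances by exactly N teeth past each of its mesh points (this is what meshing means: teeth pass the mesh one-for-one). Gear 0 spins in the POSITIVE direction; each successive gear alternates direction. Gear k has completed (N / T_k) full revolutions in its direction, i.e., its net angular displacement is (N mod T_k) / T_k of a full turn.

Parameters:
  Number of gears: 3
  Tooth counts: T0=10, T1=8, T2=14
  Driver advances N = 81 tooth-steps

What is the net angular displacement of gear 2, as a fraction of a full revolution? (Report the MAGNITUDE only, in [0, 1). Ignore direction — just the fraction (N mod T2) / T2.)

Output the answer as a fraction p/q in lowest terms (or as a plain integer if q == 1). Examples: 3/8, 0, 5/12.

Answer: 11/14

Derivation:
Chain of 3 gears, tooth counts: [10, 8, 14]
  gear 0: T0=10, direction=positive, advance = 81 mod 10 = 1 teeth = 1/10 turn
  gear 1: T1=8, direction=negative, advance = 81 mod 8 = 1 teeth = 1/8 turn
  gear 2: T2=14, direction=positive, advance = 81 mod 14 = 11 teeth = 11/14 turn
Gear 2: 81 mod 14 = 11
Fraction = 11 / 14 = 11/14 (gcd(11,14)=1) = 11/14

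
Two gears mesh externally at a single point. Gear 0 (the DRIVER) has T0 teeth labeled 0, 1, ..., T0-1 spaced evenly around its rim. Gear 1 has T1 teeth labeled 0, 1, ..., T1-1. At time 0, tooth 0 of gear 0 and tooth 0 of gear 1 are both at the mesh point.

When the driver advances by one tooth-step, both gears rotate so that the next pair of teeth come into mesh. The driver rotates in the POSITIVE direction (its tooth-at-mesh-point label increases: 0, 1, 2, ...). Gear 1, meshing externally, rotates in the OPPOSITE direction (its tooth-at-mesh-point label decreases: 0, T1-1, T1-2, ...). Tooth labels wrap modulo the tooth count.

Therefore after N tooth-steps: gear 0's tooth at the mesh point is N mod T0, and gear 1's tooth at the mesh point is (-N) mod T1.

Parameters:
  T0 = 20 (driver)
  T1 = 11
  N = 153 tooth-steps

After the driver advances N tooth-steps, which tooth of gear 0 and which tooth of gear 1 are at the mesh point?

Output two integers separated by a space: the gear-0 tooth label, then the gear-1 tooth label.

Answer: 13 1

Derivation:
Gear 0 (driver, T0=20): tooth at mesh = N mod T0
  153 = 7 * 20 + 13, so 153 mod 20 = 13
  gear 0 tooth = 13
Gear 1 (driven, T1=11): tooth at mesh = (-N) mod T1
  153 = 13 * 11 + 10, so 153 mod 11 = 10
  (-153) mod 11 = (-10) mod 11 = 11 - 10 = 1
Mesh after 153 steps: gear-0 tooth 13 meets gear-1 tooth 1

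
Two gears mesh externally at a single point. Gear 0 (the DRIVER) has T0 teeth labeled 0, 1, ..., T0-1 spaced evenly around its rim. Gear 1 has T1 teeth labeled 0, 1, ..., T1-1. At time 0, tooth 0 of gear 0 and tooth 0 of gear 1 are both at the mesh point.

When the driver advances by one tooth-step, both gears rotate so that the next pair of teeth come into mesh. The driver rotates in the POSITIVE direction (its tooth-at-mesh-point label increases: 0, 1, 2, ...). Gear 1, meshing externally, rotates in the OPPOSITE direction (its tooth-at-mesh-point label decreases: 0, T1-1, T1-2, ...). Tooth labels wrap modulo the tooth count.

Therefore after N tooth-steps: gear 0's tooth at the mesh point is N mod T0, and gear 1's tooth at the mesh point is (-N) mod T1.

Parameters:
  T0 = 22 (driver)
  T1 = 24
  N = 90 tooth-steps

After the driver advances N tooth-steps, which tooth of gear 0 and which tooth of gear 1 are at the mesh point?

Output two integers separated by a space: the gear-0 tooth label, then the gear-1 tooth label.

Answer: 2 6

Derivation:
Gear 0 (driver, T0=22): tooth at mesh = N mod T0
  90 = 4 * 22 + 2, so 90 mod 22 = 2
  gear 0 tooth = 2
Gear 1 (driven, T1=24): tooth at mesh = (-N) mod T1
  90 = 3 * 24 + 18, so 90 mod 24 = 18
  (-90) mod 24 = (-18) mod 24 = 24 - 18 = 6
Mesh after 90 steps: gear-0 tooth 2 meets gear-1 tooth 6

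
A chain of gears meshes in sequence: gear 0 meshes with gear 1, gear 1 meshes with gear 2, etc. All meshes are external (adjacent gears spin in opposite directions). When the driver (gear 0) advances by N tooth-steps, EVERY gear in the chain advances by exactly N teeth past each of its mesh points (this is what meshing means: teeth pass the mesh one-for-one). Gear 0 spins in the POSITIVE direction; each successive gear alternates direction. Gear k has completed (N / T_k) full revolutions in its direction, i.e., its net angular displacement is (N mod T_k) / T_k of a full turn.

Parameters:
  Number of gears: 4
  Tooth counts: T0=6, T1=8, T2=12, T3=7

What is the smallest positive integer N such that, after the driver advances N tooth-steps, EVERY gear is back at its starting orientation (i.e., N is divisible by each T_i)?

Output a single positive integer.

Answer: 168

Derivation:
Gear k returns to start when N is a multiple of T_k.
All gears at start simultaneously when N is a common multiple of [6, 8, 12, 7]; the smallest such N is lcm(6, 8, 12, 7).
Start: lcm = T0 = 6
Fold in T1=8: gcd(6, 8) = 2; lcm(6, 8) = 6 * 8 / 2 = 48 / 2 = 24
Fold in T2=12: gcd(24, 12) = 12; lcm(24, 12) = 24 * 12 / 12 = 288 / 12 = 24
Fold in T3=7: gcd(24, 7) = 1; lcm(24, 7) = 24 * 7 / 1 = 168 / 1 = 168
Full cycle length = 168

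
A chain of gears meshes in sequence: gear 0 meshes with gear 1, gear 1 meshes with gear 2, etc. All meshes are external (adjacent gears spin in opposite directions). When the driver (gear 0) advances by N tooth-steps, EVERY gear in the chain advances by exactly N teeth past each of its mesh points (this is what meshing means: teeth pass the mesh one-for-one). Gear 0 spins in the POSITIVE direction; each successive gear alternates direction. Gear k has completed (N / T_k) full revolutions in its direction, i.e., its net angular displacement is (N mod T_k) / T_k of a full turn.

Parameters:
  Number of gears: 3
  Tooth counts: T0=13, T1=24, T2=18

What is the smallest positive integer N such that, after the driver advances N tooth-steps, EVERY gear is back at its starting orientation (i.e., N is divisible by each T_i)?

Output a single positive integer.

Answer: 936

Derivation:
Gear k returns to start when N is a multiple of T_k.
All gears at start simultaneously when N is a common multiple of [13, 24, 18]; the smallest such N is lcm(13, 24, 18).
Start: lcm = T0 = 13
Fold in T1=24: gcd(13, 24) = 1; lcm(13, 24) = 13 * 24 / 1 = 312 / 1 = 312
Fold in T2=18: gcd(312, 18) = 6; lcm(312, 18) = 312 * 18 / 6 = 5616 / 6 = 936
Full cycle length = 936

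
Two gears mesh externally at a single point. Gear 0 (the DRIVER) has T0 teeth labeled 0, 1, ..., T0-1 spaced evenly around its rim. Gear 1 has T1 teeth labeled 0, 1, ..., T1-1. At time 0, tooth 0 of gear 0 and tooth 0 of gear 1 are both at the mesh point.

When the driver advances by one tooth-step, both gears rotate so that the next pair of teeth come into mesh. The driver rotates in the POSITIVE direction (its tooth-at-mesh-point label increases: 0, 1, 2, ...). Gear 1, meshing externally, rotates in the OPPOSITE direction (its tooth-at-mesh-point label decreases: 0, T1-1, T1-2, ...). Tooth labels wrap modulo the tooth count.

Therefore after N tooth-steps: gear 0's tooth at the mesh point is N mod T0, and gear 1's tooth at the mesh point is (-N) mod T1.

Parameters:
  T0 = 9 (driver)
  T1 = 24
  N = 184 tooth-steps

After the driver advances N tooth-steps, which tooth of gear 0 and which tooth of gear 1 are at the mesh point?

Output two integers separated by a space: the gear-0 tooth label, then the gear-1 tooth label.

Answer: 4 8

Derivation:
Gear 0 (driver, T0=9): tooth at mesh = N mod T0
  184 = 20 * 9 + 4, so 184 mod 9 = 4
  gear 0 tooth = 4
Gear 1 (driven, T1=24): tooth at mesh = (-N) mod T1
  184 = 7 * 24 + 16, so 184 mod 24 = 16
  (-184) mod 24 = (-16) mod 24 = 24 - 16 = 8
Mesh after 184 steps: gear-0 tooth 4 meets gear-1 tooth 8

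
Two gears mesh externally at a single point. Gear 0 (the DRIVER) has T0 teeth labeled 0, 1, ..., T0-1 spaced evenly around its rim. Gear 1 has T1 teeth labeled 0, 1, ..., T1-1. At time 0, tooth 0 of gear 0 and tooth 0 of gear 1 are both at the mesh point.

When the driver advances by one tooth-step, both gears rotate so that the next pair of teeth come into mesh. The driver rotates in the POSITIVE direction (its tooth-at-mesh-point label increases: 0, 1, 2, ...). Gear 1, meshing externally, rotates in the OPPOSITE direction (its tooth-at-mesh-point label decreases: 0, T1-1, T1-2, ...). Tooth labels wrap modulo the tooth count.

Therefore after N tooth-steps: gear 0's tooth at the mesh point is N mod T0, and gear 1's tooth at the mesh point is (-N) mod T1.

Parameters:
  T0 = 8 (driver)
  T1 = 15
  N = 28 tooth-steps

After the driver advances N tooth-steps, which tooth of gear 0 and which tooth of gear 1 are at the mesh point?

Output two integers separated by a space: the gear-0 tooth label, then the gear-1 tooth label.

Gear 0 (driver, T0=8): tooth at mesh = N mod T0
  28 = 3 * 8 + 4, so 28 mod 8 = 4
  gear 0 tooth = 4
Gear 1 (driven, T1=15): tooth at mesh = (-N) mod T1
  28 = 1 * 15 + 13, so 28 mod 15 = 13
  (-28) mod 15 = (-13) mod 15 = 15 - 13 = 2
Mesh after 28 steps: gear-0 tooth 4 meets gear-1 tooth 2

Answer: 4 2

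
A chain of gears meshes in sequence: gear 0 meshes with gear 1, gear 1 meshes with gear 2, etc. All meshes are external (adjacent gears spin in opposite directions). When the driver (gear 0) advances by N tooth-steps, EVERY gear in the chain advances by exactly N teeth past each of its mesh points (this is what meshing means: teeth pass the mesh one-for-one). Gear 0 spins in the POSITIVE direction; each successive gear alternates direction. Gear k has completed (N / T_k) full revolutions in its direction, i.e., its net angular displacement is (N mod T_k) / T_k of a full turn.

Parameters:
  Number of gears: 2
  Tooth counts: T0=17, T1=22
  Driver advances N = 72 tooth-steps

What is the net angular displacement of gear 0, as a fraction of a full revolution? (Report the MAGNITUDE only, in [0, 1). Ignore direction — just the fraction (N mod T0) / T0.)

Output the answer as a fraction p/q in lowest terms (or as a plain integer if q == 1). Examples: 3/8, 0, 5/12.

Answer: 4/17

Derivation:
Chain of 2 gears, tooth counts: [17, 22]
  gear 0: T0=17, direction=positive, advance = 72 mod 17 = 4 teeth = 4/17 turn
  gear 1: T1=22, direction=negative, advance = 72 mod 22 = 6 teeth = 6/22 turn
Gear 0: 72 mod 17 = 4
Fraction = 4 / 17 = 4/17 (gcd(4,17)=1) = 4/17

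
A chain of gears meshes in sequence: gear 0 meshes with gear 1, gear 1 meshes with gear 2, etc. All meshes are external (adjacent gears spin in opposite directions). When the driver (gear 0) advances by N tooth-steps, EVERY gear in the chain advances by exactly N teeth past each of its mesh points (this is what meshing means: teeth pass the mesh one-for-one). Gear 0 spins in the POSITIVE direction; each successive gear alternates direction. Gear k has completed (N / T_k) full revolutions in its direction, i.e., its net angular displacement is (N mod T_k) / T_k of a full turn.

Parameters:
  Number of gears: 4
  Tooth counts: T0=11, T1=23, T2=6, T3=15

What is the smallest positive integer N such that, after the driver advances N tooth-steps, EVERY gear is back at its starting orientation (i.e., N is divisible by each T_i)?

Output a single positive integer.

Gear k returns to start when N is a multiple of T_k.
All gears at start simultaneously when N is a common multiple of [11, 23, 6, 15]; the smallest such N is lcm(11, 23, 6, 15).
Start: lcm = T0 = 11
Fold in T1=23: gcd(11, 23) = 1; lcm(11, 23) = 11 * 23 / 1 = 253 / 1 = 253
Fold in T2=6: gcd(253, 6) = 1; lcm(253, 6) = 253 * 6 / 1 = 1518 / 1 = 1518
Fold in T3=15: gcd(1518, 15) = 3; lcm(1518, 15) = 1518 * 15 / 3 = 22770 / 3 = 7590
Full cycle length = 7590

Answer: 7590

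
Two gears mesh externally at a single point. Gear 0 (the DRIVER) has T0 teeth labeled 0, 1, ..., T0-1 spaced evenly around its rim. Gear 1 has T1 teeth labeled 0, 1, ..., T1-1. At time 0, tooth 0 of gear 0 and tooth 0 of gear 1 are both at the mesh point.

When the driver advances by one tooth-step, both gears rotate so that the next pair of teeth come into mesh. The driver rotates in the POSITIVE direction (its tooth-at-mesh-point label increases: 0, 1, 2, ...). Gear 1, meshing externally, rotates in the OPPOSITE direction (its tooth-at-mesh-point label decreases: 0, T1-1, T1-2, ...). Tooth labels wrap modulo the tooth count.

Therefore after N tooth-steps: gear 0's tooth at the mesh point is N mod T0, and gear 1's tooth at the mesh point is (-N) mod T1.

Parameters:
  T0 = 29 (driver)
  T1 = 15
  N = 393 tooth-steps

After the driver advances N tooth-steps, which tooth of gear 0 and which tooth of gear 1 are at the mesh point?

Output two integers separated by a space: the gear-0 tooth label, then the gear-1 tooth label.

Answer: 16 12

Derivation:
Gear 0 (driver, T0=29): tooth at mesh = N mod T0
  393 = 13 * 29 + 16, so 393 mod 29 = 16
  gear 0 tooth = 16
Gear 1 (driven, T1=15): tooth at mesh = (-N) mod T1
  393 = 26 * 15 + 3, so 393 mod 15 = 3
  (-393) mod 15 = (-3) mod 15 = 15 - 3 = 12
Mesh after 393 steps: gear-0 tooth 16 meets gear-1 tooth 12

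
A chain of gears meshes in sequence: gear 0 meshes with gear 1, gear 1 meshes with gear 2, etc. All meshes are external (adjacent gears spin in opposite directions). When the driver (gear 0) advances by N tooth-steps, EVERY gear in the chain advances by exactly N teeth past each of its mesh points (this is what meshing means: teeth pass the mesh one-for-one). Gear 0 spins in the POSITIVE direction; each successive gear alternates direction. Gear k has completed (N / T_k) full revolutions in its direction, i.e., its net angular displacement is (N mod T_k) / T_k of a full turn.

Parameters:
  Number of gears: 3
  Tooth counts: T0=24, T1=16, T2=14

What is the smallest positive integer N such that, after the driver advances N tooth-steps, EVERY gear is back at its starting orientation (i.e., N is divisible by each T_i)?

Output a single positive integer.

Answer: 336

Derivation:
Gear k returns to start when N is a multiple of T_k.
All gears at start simultaneously when N is a common multiple of [24, 16, 14]; the smallest such N is lcm(24, 16, 14).
Start: lcm = T0 = 24
Fold in T1=16: gcd(24, 16) = 8; lcm(24, 16) = 24 * 16 / 8 = 384 / 8 = 48
Fold in T2=14: gcd(48, 14) = 2; lcm(48, 14) = 48 * 14 / 2 = 672 / 2 = 336
Full cycle length = 336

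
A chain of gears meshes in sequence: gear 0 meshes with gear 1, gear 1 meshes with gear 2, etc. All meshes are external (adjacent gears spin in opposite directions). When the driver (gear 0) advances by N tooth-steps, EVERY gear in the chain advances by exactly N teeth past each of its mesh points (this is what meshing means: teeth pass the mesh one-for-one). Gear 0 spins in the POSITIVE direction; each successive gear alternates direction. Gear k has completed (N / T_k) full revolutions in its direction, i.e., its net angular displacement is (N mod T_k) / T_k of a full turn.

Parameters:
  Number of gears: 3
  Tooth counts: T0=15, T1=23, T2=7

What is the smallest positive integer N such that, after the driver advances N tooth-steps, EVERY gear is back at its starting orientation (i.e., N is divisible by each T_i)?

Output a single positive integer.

Gear k returns to start when N is a multiple of T_k.
All gears at start simultaneously when N is a common multiple of [15, 23, 7]; the smallest such N is lcm(15, 23, 7).
Start: lcm = T0 = 15
Fold in T1=23: gcd(15, 23) = 1; lcm(15, 23) = 15 * 23 / 1 = 345 / 1 = 345
Fold in T2=7: gcd(345, 7) = 1; lcm(345, 7) = 345 * 7 / 1 = 2415 / 1 = 2415
Full cycle length = 2415

Answer: 2415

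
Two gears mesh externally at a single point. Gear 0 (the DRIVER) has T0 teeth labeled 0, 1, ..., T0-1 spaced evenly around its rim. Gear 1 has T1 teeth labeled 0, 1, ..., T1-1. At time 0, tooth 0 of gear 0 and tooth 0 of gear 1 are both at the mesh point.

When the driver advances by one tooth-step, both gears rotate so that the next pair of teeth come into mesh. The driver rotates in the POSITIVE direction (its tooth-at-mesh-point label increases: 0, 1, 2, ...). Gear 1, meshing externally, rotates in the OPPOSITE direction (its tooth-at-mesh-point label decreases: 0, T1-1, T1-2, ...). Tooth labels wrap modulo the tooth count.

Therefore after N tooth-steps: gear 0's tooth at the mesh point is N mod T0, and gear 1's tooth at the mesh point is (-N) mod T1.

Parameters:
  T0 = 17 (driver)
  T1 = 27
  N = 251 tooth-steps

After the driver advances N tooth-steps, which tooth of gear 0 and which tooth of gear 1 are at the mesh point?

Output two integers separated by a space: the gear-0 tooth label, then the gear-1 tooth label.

Answer: 13 19

Derivation:
Gear 0 (driver, T0=17): tooth at mesh = N mod T0
  251 = 14 * 17 + 13, so 251 mod 17 = 13
  gear 0 tooth = 13
Gear 1 (driven, T1=27): tooth at mesh = (-N) mod T1
  251 = 9 * 27 + 8, so 251 mod 27 = 8
  (-251) mod 27 = (-8) mod 27 = 27 - 8 = 19
Mesh after 251 steps: gear-0 tooth 13 meets gear-1 tooth 19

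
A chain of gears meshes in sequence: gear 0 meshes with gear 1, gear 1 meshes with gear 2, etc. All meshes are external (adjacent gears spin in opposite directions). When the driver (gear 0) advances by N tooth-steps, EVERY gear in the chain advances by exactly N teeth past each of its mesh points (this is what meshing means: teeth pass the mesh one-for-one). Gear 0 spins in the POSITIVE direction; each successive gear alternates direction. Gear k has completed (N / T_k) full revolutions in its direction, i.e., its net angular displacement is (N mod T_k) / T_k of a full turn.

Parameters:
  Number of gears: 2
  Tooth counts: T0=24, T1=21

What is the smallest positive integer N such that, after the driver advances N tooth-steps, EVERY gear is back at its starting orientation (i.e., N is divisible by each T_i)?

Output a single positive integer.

Answer: 168

Derivation:
Gear k returns to start when N is a multiple of T_k.
All gears at start simultaneously when N is a common multiple of [24, 21]; the smallest such N is lcm(24, 21).
Start: lcm = T0 = 24
Fold in T1=21: gcd(24, 21) = 3; lcm(24, 21) = 24 * 21 / 3 = 504 / 3 = 168
Full cycle length = 168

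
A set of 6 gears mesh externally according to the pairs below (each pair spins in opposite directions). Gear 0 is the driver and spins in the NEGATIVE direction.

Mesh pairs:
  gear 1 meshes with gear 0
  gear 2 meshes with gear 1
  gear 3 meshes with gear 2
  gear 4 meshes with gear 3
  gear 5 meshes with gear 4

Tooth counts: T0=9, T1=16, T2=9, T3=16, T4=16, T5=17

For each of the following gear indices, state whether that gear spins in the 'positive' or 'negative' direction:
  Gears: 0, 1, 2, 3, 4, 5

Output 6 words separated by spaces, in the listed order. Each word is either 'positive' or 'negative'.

Gear 0 (driver): negative (depth 0)
  gear 1: meshes with gear 0 -> depth 1 -> positive (opposite of gear 0)
  gear 2: meshes with gear 1 -> depth 2 -> negative (opposite of gear 1)
  gear 3: meshes with gear 2 -> depth 3 -> positive (opposite of gear 2)
  gear 4: meshes with gear 3 -> depth 4 -> negative (opposite of gear 3)
  gear 5: meshes with gear 4 -> depth 5 -> positive (opposite of gear 4)
Queried indices 0, 1, 2, 3, 4, 5 -> negative, positive, negative, positive, negative, positive

Answer: negative positive negative positive negative positive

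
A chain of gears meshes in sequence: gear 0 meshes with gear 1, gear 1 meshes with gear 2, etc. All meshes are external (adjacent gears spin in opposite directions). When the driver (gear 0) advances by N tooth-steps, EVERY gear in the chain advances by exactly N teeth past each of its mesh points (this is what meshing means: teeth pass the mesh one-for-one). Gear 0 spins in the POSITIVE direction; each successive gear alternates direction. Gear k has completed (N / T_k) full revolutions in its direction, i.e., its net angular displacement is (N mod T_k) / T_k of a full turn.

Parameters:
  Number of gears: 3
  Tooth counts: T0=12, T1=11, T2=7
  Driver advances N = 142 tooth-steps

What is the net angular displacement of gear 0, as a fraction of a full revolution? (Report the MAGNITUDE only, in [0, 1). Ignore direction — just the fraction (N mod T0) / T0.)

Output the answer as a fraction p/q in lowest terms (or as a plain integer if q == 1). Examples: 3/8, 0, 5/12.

Chain of 3 gears, tooth counts: [12, 11, 7]
  gear 0: T0=12, direction=positive, advance = 142 mod 12 = 10 teeth = 10/12 turn
  gear 1: T1=11, direction=negative, advance = 142 mod 11 = 10 teeth = 10/11 turn
  gear 2: T2=7, direction=positive, advance = 142 mod 7 = 2 teeth = 2/7 turn
Gear 0: 142 mod 12 = 10
Fraction = 10 / 12 = 5/6 (gcd(10,12)=2) = 5/6

Answer: 5/6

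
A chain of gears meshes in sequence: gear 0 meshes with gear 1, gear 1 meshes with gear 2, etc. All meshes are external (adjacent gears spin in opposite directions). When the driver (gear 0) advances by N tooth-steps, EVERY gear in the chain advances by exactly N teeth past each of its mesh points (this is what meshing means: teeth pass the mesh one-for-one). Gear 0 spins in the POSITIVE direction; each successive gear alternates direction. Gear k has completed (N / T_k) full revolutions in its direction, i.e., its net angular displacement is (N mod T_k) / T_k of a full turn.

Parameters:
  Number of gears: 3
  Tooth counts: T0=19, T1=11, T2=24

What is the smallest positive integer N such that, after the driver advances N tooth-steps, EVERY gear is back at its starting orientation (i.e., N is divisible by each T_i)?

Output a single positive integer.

Gear k returns to start when N is a multiple of T_k.
All gears at start simultaneously when N is a common multiple of [19, 11, 24]; the smallest such N is lcm(19, 11, 24).
Start: lcm = T0 = 19
Fold in T1=11: gcd(19, 11) = 1; lcm(19, 11) = 19 * 11 / 1 = 209 / 1 = 209
Fold in T2=24: gcd(209, 24) = 1; lcm(209, 24) = 209 * 24 / 1 = 5016 / 1 = 5016
Full cycle length = 5016

Answer: 5016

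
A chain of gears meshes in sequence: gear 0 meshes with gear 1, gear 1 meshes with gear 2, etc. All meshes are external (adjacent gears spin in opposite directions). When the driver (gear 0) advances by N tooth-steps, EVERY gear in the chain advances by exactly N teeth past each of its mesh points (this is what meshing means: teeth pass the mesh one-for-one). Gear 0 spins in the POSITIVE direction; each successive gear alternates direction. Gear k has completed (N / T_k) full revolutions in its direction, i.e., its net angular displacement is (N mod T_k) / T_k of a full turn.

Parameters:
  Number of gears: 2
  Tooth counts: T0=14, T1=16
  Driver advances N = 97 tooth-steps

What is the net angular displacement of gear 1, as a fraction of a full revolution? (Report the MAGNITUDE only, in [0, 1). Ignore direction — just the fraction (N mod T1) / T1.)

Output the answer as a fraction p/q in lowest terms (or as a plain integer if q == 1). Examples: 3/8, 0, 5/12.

Chain of 2 gears, tooth counts: [14, 16]
  gear 0: T0=14, direction=positive, advance = 97 mod 14 = 13 teeth = 13/14 turn
  gear 1: T1=16, direction=negative, advance = 97 mod 16 = 1 teeth = 1/16 turn
Gear 1: 97 mod 16 = 1
Fraction = 1 / 16 = 1/16 (gcd(1,16)=1) = 1/16

Answer: 1/16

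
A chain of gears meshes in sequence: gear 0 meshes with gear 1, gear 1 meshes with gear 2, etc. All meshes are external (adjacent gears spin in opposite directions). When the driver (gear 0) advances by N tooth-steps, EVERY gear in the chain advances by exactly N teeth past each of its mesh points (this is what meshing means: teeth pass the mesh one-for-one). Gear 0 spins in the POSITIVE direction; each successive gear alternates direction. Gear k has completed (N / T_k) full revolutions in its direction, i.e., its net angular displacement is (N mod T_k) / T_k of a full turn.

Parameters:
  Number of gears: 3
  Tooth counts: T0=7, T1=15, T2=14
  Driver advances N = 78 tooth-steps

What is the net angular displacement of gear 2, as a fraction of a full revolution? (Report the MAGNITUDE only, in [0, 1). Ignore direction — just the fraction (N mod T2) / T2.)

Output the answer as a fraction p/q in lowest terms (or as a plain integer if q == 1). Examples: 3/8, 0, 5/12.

Chain of 3 gears, tooth counts: [7, 15, 14]
  gear 0: T0=7, direction=positive, advance = 78 mod 7 = 1 teeth = 1/7 turn
  gear 1: T1=15, direction=negative, advance = 78 mod 15 = 3 teeth = 3/15 turn
  gear 2: T2=14, direction=positive, advance = 78 mod 14 = 8 teeth = 8/14 turn
Gear 2: 78 mod 14 = 8
Fraction = 8 / 14 = 4/7 (gcd(8,14)=2) = 4/7

Answer: 4/7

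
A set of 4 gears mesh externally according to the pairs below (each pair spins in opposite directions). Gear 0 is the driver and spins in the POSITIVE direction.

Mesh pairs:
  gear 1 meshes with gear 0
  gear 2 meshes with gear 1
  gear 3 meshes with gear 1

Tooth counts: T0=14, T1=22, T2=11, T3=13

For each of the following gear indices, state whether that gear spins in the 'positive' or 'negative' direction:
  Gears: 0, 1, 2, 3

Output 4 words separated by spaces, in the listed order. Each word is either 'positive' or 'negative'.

Gear 0 (driver): positive (depth 0)
  gear 1: meshes with gear 0 -> depth 1 -> negative (opposite of gear 0)
  gear 2: meshes with gear 1 -> depth 2 -> positive (opposite of gear 1)
  gear 3: meshes with gear 1 -> depth 2 -> positive (opposite of gear 1)
Queried indices 0, 1, 2, 3 -> positive, negative, positive, positive

Answer: positive negative positive positive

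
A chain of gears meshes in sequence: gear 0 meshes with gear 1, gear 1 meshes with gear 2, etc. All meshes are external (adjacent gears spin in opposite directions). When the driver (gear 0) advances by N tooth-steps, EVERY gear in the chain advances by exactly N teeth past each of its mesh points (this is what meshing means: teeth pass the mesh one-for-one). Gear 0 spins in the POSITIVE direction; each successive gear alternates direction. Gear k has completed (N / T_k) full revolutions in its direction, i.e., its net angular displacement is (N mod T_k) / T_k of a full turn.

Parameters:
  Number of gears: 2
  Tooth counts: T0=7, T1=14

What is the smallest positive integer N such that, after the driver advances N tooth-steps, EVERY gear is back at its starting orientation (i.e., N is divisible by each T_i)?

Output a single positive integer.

Answer: 14

Derivation:
Gear k returns to start when N is a multiple of T_k.
All gears at start simultaneously when N is a common multiple of [7, 14]; the smallest such N is lcm(7, 14).
Start: lcm = T0 = 7
Fold in T1=14: gcd(7, 14) = 7; lcm(7, 14) = 7 * 14 / 7 = 98 / 7 = 14
Full cycle length = 14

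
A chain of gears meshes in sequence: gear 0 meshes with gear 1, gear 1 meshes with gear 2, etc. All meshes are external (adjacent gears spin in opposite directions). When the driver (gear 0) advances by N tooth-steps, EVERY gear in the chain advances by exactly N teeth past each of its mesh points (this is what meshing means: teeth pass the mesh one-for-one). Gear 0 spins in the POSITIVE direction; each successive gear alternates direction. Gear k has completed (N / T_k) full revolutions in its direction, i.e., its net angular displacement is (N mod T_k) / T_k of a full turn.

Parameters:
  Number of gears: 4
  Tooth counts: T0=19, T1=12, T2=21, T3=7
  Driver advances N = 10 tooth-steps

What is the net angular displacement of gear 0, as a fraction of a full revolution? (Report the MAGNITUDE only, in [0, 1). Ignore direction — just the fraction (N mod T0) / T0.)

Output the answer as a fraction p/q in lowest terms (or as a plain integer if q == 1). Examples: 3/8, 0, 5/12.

Chain of 4 gears, tooth counts: [19, 12, 21, 7]
  gear 0: T0=19, direction=positive, advance = 10 mod 19 = 10 teeth = 10/19 turn
  gear 1: T1=12, direction=negative, advance = 10 mod 12 = 10 teeth = 10/12 turn
  gear 2: T2=21, direction=positive, advance = 10 mod 21 = 10 teeth = 10/21 turn
  gear 3: T3=7, direction=negative, advance = 10 mod 7 = 3 teeth = 3/7 turn
Gear 0: 10 mod 19 = 10
Fraction = 10 / 19 = 10/19 (gcd(10,19)=1) = 10/19

Answer: 10/19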